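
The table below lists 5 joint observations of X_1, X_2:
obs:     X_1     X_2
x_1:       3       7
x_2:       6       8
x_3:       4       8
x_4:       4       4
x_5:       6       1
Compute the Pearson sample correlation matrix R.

Step 1 — column means:
  mean(X_1) = (3 + 6 + 4 + 4 + 6) / 5 = 23/5 = 4.6
  mean(X_2) = (7 + 8 + 8 + 4 + 1) / 5 = 28/5 = 5.6

Step 2 — sample variances and covariances s[i,j] = (1/(n-1)) · Σ_k (x_{k,i} - mean_i) · (x_{k,j} - mean_j), with n-1 = 4:
  s[X_1,X_1] = ((-1.6)·(-1.6) + (1.4)·(1.4) + (-0.6)·(-0.6) + (-0.6)·(-0.6) + (1.4)·(1.4)) / 4 = 7.2/4 = 1.8
  s[X_1,X_2] = ((-1.6)·(1.4) + (1.4)·(2.4) + (-0.6)·(2.4) + (-0.6)·(-1.6) + (1.4)·(-4.6)) / 4 = -5.8/4 = -1.45
  s[X_2,X_2] = ((1.4)·(1.4) + (2.4)·(2.4) + (2.4)·(2.4) + (-1.6)·(-1.6) + (-4.6)·(-4.6)) / 4 = 37.2/4 = 9.3
  Sample standard deviations s_i = √(s[i,i]):
  s(X_1) = √(1.8) = 1.3416
  s(X_2) = √(9.3) = 3.0496

Step 3 — r_{ij} = s_{ij} / (s_i · s_j):
  r[X_1,X_1] = 1 (diagonal).
  r[X_1,X_2] = -1.45 / (1.3416 · 3.0496) = -1.45 / 4.0915 = -0.3544
  r[X_2,X_2] = 1 (diagonal).

R is symmetric with unit diagonal. Assembling:

R = [[1, -0.3544],
 [-0.3544, 1]]


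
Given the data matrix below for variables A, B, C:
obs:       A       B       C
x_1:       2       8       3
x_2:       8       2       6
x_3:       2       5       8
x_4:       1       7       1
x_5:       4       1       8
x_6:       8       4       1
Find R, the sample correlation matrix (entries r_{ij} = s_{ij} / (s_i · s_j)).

Step 1 — column means:
  mean(A) = (2 + 8 + 2 + 1 + 4 + 8) / 6 = 25/6 = 4.1667
  mean(B) = (8 + 2 + 5 + 7 + 1 + 4) / 6 = 27/6 = 4.5
  mean(C) = (3 + 6 + 8 + 1 + 8 + 1) / 6 = 27/6 = 4.5

Step 2 — sample variances and covariances s[i,j] = (1/(n-1)) · Σ_k (x_{k,i} - mean_i) · (x_{k,j} - mean_j), with n-1 = 5:
  s[A,A] = ((-2.1667)·(-2.1667) + (3.8333)·(3.8333) + (-2.1667)·(-2.1667) + (-3.1667)·(-3.1667) + (-0.1667)·(-0.1667) + (3.8333)·(3.8333)) / 5 = 48.8333/5 = 9.7667
  s[A,B] = ((-2.1667)·(3.5) + (3.8333)·(-2.5) + (-2.1667)·(0.5) + (-3.1667)·(2.5) + (-0.1667)·(-3.5) + (3.8333)·(-0.5)) / 5 = -27.5/5 = -5.5
  s[A,C] = ((-2.1667)·(-1.5) + (3.8333)·(1.5) + (-2.1667)·(3.5) + (-3.1667)·(-3.5) + (-0.1667)·(3.5) + (3.8333)·(-3.5)) / 5 = -1.5/5 = -0.3
  s[B,B] = ((3.5)·(3.5) + (-2.5)·(-2.5) + (0.5)·(0.5) + (2.5)·(2.5) + (-3.5)·(-3.5) + (-0.5)·(-0.5)) / 5 = 37.5/5 = 7.5
  s[B,C] = ((3.5)·(-1.5) + (-2.5)·(1.5) + (0.5)·(3.5) + (2.5)·(-3.5) + (-3.5)·(3.5) + (-0.5)·(-3.5)) / 5 = -26.5/5 = -5.3
  s[C,C] = ((-1.5)·(-1.5) + (1.5)·(1.5) + (3.5)·(3.5) + (-3.5)·(-3.5) + (3.5)·(3.5) + (-3.5)·(-3.5)) / 5 = 53.5/5 = 10.7
  Sample standard deviations s_i = √(s[i,i]):
  s(A) = √(9.7667) = 3.1252
  s(B) = √(7.5) = 2.7386
  s(C) = √(10.7) = 3.2711

Step 3 — r_{ij} = s_{ij} / (s_i · s_j):
  r[A,A] = 1 (diagonal).
  r[A,B] = -5.5 / (3.1252 · 2.7386) = -5.5 / 8.5586 = -0.6426
  r[A,C] = -0.3 / (3.1252 · 3.2711) = -0.3 / 10.2227 = -0.0293
  r[B,B] = 1 (diagonal).
  r[B,C] = -5.3 / (2.7386 · 3.2711) = -5.3 / 8.9582 = -0.5916
  r[C,C] = 1 (diagonal).

R is symmetric with unit diagonal. Assembling:

R = [[1, -0.6426, -0.0293],
 [-0.6426, 1, -0.5916],
 [-0.0293, -0.5916, 1]]


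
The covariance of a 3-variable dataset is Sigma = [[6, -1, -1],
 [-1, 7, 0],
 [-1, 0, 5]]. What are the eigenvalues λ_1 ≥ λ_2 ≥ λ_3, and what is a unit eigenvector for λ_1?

Step 1 — characteristic polynomial p(λ) = det(λI - Sigma) = λ³ - tr·λ² + c_1·λ - det, where tr = trace, c_1 = sum of the principal 2×2 minors, det = det(Sigma):
  tr = 6 + 7 + 5 = 18,
  c_1 = (6·7 - (-1)²) + (6·5 - (-1)²) + (7·5 - (0)²) = 41 + 29 + 35 = 105,
  det = 6·(7·5 - (0)²) - (-1)·((-1)·5 - (0)·(-1)) + (-1)·((-1)·(0) - 7·(-1)) = 6·(35) - (-1)·(-5) + (-1)·(7) = 198.
  So p(λ) = λ³ - 18λ² + 105λ - 198.
Step 2 — look for an integer root (rational root theorem: any rational root is an integer divisor of 198). Testing λ = 6:
  p(6) = 216 - 648 + 630 - 198 = 0  ✓
  Dividing out (λ - 6): p(λ) = (λ - 6)(λ² - 12λ + 33).
Step 3 — remaining eigenvalues from the quadratic λ² - 12λ + 33 = 0:
  Δ = 12² - 4·33 = 144 - 132 = 12,  λ = (12 ± √12)/2 = (12 ± 3.4641)/2 ≈ 7.7321 or 4.2679.
  Sorted: λ_1 = 7.7321,  λ_2 = 6,  λ_3 = 4.2679  (check: sum = 18 = tr ✓).

Step 4 — unit eigenvector for λ_1 ≈ 7.7321: v spans the null space of (Sigma - λ_1 I), whose rows are
  r_1 = (-1.7321, -1, -1),  r_2 = (-1, -0.7321, 0),  r_3 = (-1, 0, -2.7321).
  v is orthogonal to every row, so take v ∝ r_1 × r_2 = ((-1)·(0) - (-1)·(-0.7321), (-1)·(-1) - (-1.7321)·(0), (-1.7321)·(-0.7321) - (-1)·(-1)) ≈ (-0.7321, 1, 0.2679).
  Rescale (multiply by -1 so the first nonzero entry is positive): u = (0.7321, -1, -0.2679).
  ||u|| = √((0.7321)² + (-1)² + (-0.2679)²) = √(1.6077) ≈ 1.2679,  v_1 = u/||u|| ≈ (0.5774, -0.7887, -0.2113) (||v_1|| = 1).

λ_1 = 7.7321,  λ_2 = 6,  λ_3 = 4.2679;  v_1 ≈ (0.5774, -0.7887, -0.2113)


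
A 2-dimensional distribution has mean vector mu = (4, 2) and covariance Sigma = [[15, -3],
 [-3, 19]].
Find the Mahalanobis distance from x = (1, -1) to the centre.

Step 1 — centre the observation: (x - mu) = (-3, -3).

Step 2 — invert Sigma. det(Sigma) = 15·19 - (-3)² = 276.
  Sigma^{-1} = (1/det) · [[d, -b], [-b, a]] = [[0.0688, 0.0109],
 [0.0109, 0.0543]].

Step 3 — form the quadratic (x - mu)^T · Sigma^{-1} · (x - mu):
  Sigma^{-1} · (x - mu) = (-0.2391, -0.1957).
  (x - mu)^T · [Sigma^{-1} · (x - mu)] = (-3)·(-0.2391) + (-3)·(-0.1957) = 1.3043.

Step 4 — take square root: d = √(1.3043) ≈ 1.1421.

d(x, mu) = √(1.3043) ≈ 1.1421


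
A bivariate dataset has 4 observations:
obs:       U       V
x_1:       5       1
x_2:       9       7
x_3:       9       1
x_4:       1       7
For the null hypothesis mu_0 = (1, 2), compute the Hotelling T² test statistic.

Step 1 — sample mean vector:
  mean(U) = (5 + 9 + 9 + 1) / 4 = 24/4 = 6
  mean(V) = (1 + 7 + 1 + 7) / 4 = 16/4 = 4
  x̄ = (6, 4),  deviation x̄ - mu_0 = (6, 4) - (1, 2) = (5, 2).

Step 2 — sample covariance matrix, S[i,j] = (1/(n-1)) · Σ_k (x_{k,i} - mean_i) · (x_{k,j} - mean_j), divisor n-1 = 3:
  S[U,U] = ((-1)·(-1) + (3)·(3) + (3)·(3) + (-5)·(-5)) / 3 = 44/3 = 14.6667
  S[U,V] = ((-1)·(-3) + (3)·(3) + (3)·(-3) + (-5)·(3)) / 3 = -12/3 = -4
  S[V,V] = ((-3)·(-3) + (3)·(3) + (-3)·(-3) + (3)·(3)) / 3 = 36/3 = 12
  S = [[14.6667, -4],
 [-4, 12]].

Step 3 — invert S. det(S) = 14.6667·12 - (-4)² = 160.
  S^{-1} = (1/det) · [[d, -b], [-b, a]] = [[0.075, 0.025],
 [0.025, 0.0917]].

Step 4 — quadratic form (x̄ - mu_0)^T · S^{-1} · (x̄ - mu_0):
  S^{-1} · (x̄ - mu_0) = (0.425, 0.3083),
  (x̄ - mu_0)^T · [...] = (5)·(0.425) + (2)·(0.3083) = 2.7417.

Step 5 — scale by n: T² = 4 · 2.7417 = 10.9667.

T² ≈ 10.9667


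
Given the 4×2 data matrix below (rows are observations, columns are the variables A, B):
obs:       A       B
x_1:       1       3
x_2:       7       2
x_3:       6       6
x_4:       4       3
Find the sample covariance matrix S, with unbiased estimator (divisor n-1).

Step 1 — column means:
  mean(A) = (1 + 7 + 6 + 4) / 4 = 18/4 = 4.5
  mean(B) = (3 + 2 + 6 + 3) / 4 = 14/4 = 3.5

Step 2 — sample covariance S[i,j] = (1/(n-1)) · Σ_k (x_{k,i} - mean_i) · (x_{k,j} - mean_j), with n-1 = 3.
  S[A,A] = ((-3.5)·(-3.5) + (2.5)·(2.5) + (1.5)·(1.5) + (-0.5)·(-0.5)) / 3 = 21/3 = 7
  S[A,B] = ((-3.5)·(-0.5) + (2.5)·(-1.5) + (1.5)·(2.5) + (-0.5)·(-0.5)) / 3 = 2/3 = 0.6667
  S[B,B] = ((-0.5)·(-0.5) + (-1.5)·(-1.5) + (2.5)·(2.5) + (-0.5)·(-0.5)) / 3 = 9/3 = 3

S is symmetric (S[j,i] = S[i,j]). Assembling:

S = [[7, 0.6667],
 [0.6667, 3]]


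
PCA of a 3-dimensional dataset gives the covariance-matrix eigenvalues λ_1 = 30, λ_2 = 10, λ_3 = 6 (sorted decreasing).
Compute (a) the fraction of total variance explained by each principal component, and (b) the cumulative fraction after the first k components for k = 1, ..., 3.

Step 1 — total variance = trace(Sigma) = Σ λ_i = 30 + 10 + 6 = 46.

Step 2 — fraction explained by component i = λ_i / Σ λ:
  PC1: 30/46 = 0.6522
  PC2: 10/46 = 0.2174
  PC3: 6/46 = 0.1304

Step 3 — cumulative fraction after k components = (λ_1 + ... + λ_k) / Σ λ:
  k = 1: 30/46 = 0.6522
  k = 2: (30 + 10)/46 = 40/46 = 0.8696
  k = 3: (30 + 10 + 6)/46 = 46/46 = 1

Summary (fraction, with percent):

explained: PC1 0.6522 (65.22%), PC2 0.2174 (21.74%), PC3 0.1304 (13.04%);  cumulative: 0.6522, 0.8696, 1


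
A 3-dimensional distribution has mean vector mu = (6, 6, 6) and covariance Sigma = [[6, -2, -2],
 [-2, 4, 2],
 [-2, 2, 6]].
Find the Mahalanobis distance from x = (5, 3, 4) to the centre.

Step 1 — centre the observation: (x - mu) = (-1, -3, -2).

Step 2 — invert Sigma (cofactor / det for 3×3, or solve directly):
  Sigma^{-1} = [[0.2083, 0.0833, 0.0417],
 [0.0833, 0.3333, -0.0833],
 [0.0417, -0.0833, 0.2083]].

Step 3 — form the quadratic (x - mu)^T · Sigma^{-1} · (x - mu):
  Sigma^{-1} · (x - mu) = (-0.5417, -0.9167, -0.2083).
  (x - mu)^T · [Sigma^{-1} · (x - mu)] = (-1)·(-0.5417) + (-3)·(-0.9167) + (-2)·(-0.2083) = 3.7083.

Step 4 — take square root: d = √(3.7083) ≈ 1.9257.

d(x, mu) = √(3.7083) ≈ 1.9257


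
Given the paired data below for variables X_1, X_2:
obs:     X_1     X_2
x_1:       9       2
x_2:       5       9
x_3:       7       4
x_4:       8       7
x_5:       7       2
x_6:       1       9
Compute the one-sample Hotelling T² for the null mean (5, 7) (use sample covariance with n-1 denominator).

Step 1 — sample mean vector:
  mean(X_1) = (9 + 5 + 7 + 8 + 7 + 1) / 6 = 37/6 = 6.1667
  mean(X_2) = (2 + 9 + 4 + 7 + 2 + 9) / 6 = 33/6 = 5.5
  x̄ = (6.1667, 5.5),  deviation x̄ - mu_0 = (6.1667, 5.5) - (5, 7) = (1.1667, -1.5).

Step 2 — sample covariance matrix, S[i,j] = (1/(n-1)) · Σ_k (x_{k,i} - mean_i) · (x_{k,j} - mean_j), divisor n-1 = 5:
  S[X_1,X_1] = ((2.8333)·(2.8333) + (-1.1667)·(-1.1667) + (0.8333)·(0.8333) + (1.8333)·(1.8333) + (0.8333)·(0.8333) + (-5.1667)·(-5.1667)) / 5 = 40.8333/5 = 8.1667
  S[X_1,X_2] = ((2.8333)·(-3.5) + (-1.1667)·(3.5) + (0.8333)·(-1.5) + (1.8333)·(1.5) + (0.8333)·(-3.5) + (-5.1667)·(3.5)) / 5 = -33.5/5 = -6.7
  S[X_2,X_2] = ((-3.5)·(-3.5) + (3.5)·(3.5) + (-1.5)·(-1.5) + (1.5)·(1.5) + (-3.5)·(-3.5) + (3.5)·(3.5)) / 5 = 53.5/5 = 10.7
  S = [[8.1667, -6.7],
 [-6.7, 10.7]].

Step 3 — invert S. det(S) = 8.1667·10.7 - (-6.7)² = 42.4933.
  S^{-1} = (1/det) · [[d, -b], [-b, a]] = [[0.2518, 0.1577],
 [0.1577, 0.1922]].

Step 4 — quadratic form (x̄ - mu_0)^T · S^{-1} · (x̄ - mu_0):
  S^{-1} · (x̄ - mu_0) = (0.0573, -0.1043),
  (x̄ - mu_0)^T · [...] = (1.1667)·(0.0573) + (-1.5)·(-0.1043) = 0.2233.

Step 5 — scale by n: T² = 6 · 0.2233 = 1.3398.

T² ≈ 1.3398


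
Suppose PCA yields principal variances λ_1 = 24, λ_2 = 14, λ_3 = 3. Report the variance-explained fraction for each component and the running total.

Step 1 — total variance = trace(Sigma) = Σ λ_i = 24 + 14 + 3 = 41.

Step 2 — fraction explained by component i = λ_i / Σ λ:
  PC1: 24/41 = 0.5854
  PC2: 14/41 = 0.3415
  PC3: 3/41 = 0.0732

Step 3 — cumulative fraction after k components = (λ_1 + ... + λ_k) / Σ λ:
  k = 1: 24/41 = 0.5854
  k = 2: (24 + 14)/41 = 38/41 = 0.9268
  k = 3: (24 + 14 + 3)/41 = 41/41 = 1

Summary (fraction, with percent):

explained: PC1 0.5854 (58.54%), PC2 0.3415 (34.15%), PC3 0.0732 (7.32%);  cumulative: 0.5854, 0.9268, 1


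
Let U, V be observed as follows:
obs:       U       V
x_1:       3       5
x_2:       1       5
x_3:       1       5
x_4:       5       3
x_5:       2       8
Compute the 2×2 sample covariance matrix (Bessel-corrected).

Step 1 — column means:
  mean(U) = (3 + 1 + 1 + 5 + 2) / 5 = 12/5 = 2.4
  mean(V) = (5 + 5 + 5 + 3 + 8) / 5 = 26/5 = 5.2

Step 2 — sample covariance S[i,j] = (1/(n-1)) · Σ_k (x_{k,i} - mean_i) · (x_{k,j} - mean_j), with n-1 = 4.
  S[U,U] = ((0.6)·(0.6) + (-1.4)·(-1.4) + (-1.4)·(-1.4) + (2.6)·(2.6) + (-0.4)·(-0.4)) / 4 = 11.2/4 = 2.8
  S[U,V] = ((0.6)·(-0.2) + (-1.4)·(-0.2) + (-1.4)·(-0.2) + (2.6)·(-2.2) + (-0.4)·(2.8)) / 4 = -6.4/4 = -1.6
  S[V,V] = ((-0.2)·(-0.2) + (-0.2)·(-0.2) + (-0.2)·(-0.2) + (-2.2)·(-2.2) + (2.8)·(2.8)) / 4 = 12.8/4 = 3.2

S is symmetric (S[j,i] = S[i,j]). Assembling:

S = [[2.8, -1.6],
 [-1.6, 3.2]]


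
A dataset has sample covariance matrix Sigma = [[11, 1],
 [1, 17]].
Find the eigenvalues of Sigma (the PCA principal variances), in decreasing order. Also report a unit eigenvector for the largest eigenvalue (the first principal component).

Step 1 — characteristic polynomial of 2×2 Sigma:
  det(Sigma - λI) = λ² - trace · λ + det = 0.
  trace = 11 + 17 = 28, det = 11·17 - (1)² = 186.
Step 2 — discriminant:
  Δ = trace² - 4·det = 784 - 744 = 40.
Step 3 — eigenvalues:
  λ = (trace ± √Δ)/2 = (28 ± 6.3246)/2,
  λ_1 = 17.1623,  λ_2 = 10.8377.

Step 4 — unit eigenvector for λ_1: solve (Sigma - λ_1 I)v = 0. First row:
  (11 - 17.1623)·v_x + (1)·v_y = 0, i.e. (-6.1623)·v_x + (1)·v_y = 0,
  so v ∝ (b, λ_1 - a) = (1, 6.1623) = u.
  ||u|| = √((1)² + (6.1623)²) = √(38.9737) ≈ 6.2429,
  v_1 = u/||u|| ≈ (0.1602, 0.9871) (||v_1|| = 1).

λ_1 = 17.1623,  λ_2 = 10.8377;  v_1 ≈ (0.1602, 0.9871)


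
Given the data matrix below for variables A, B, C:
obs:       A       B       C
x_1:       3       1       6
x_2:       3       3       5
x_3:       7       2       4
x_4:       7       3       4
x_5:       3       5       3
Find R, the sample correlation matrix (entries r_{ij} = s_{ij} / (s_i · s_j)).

Step 1 — column means:
  mean(A) = (3 + 3 + 7 + 7 + 3) / 5 = 23/5 = 4.6
  mean(B) = (1 + 3 + 2 + 3 + 5) / 5 = 14/5 = 2.8
  mean(C) = (6 + 5 + 4 + 4 + 3) / 5 = 22/5 = 4.4

Step 2 — sample variances and covariances s[i,j] = (1/(n-1)) · Σ_k (x_{k,i} - mean_i) · (x_{k,j} - mean_j), with n-1 = 4:
  s[A,A] = ((-1.6)·(-1.6) + (-1.6)·(-1.6) + (2.4)·(2.4) + (2.4)·(2.4) + (-1.6)·(-1.6)) / 4 = 19.2/4 = 4.8
  s[A,B] = ((-1.6)·(-1.8) + (-1.6)·(0.2) + (2.4)·(-0.8) + (2.4)·(0.2) + (-1.6)·(2.2)) / 4 = -2.4/4 = -0.6
  s[A,C] = ((-1.6)·(1.6) + (-1.6)·(0.6) + (2.4)·(-0.4) + (2.4)·(-0.4) + (-1.6)·(-1.4)) / 4 = -3.2/4 = -0.8
  s[B,B] = ((-1.8)·(-1.8) + (0.2)·(0.2) + (-0.8)·(-0.8) + (0.2)·(0.2) + (2.2)·(2.2)) / 4 = 8.8/4 = 2.2
  s[B,C] = ((-1.8)·(1.6) + (0.2)·(0.6) + (-0.8)·(-0.4) + (0.2)·(-0.4) + (2.2)·(-1.4)) / 4 = -5.6/4 = -1.4
  s[C,C] = ((1.6)·(1.6) + (0.6)·(0.6) + (-0.4)·(-0.4) + (-0.4)·(-0.4) + (-1.4)·(-1.4)) / 4 = 5.2/4 = 1.3
  Sample standard deviations s_i = √(s[i,i]):
  s(A) = √(4.8) = 2.1909
  s(B) = √(2.2) = 1.4832
  s(C) = √(1.3) = 1.1402

Step 3 — r_{ij} = s_{ij} / (s_i · s_j):
  r[A,A] = 1 (diagonal).
  r[A,B] = -0.6 / (2.1909 · 1.4832) = -0.6 / 3.2496 = -0.1846
  r[A,C] = -0.8 / (2.1909 · 1.1402) = -0.8 / 2.498 = -0.3203
  r[B,B] = 1 (diagonal).
  r[B,C] = -1.4 / (1.4832 · 1.1402) = -1.4 / 1.6912 = -0.8278
  r[C,C] = 1 (diagonal).

R is symmetric with unit diagonal. Assembling:

R = [[1, -0.1846, -0.3203],
 [-0.1846, 1, -0.8278],
 [-0.3203, -0.8278, 1]]


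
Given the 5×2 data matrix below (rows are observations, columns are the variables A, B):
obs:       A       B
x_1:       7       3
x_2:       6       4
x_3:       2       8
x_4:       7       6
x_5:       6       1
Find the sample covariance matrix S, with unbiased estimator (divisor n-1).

Step 1 — column means:
  mean(A) = (7 + 6 + 2 + 7 + 6) / 5 = 28/5 = 5.6
  mean(B) = (3 + 4 + 8 + 6 + 1) / 5 = 22/5 = 4.4

Step 2 — sample covariance S[i,j] = (1/(n-1)) · Σ_k (x_{k,i} - mean_i) · (x_{k,j} - mean_j), with n-1 = 4.
  S[A,A] = ((1.4)·(1.4) + (0.4)·(0.4) + (-3.6)·(-3.6) + (1.4)·(1.4) + (0.4)·(0.4)) / 4 = 17.2/4 = 4.3
  S[A,B] = ((1.4)·(-1.4) + (0.4)·(-0.4) + (-3.6)·(3.6) + (1.4)·(1.6) + (0.4)·(-3.4)) / 4 = -14.2/4 = -3.55
  S[B,B] = ((-1.4)·(-1.4) + (-0.4)·(-0.4) + (3.6)·(3.6) + (1.6)·(1.6) + (-3.4)·(-3.4)) / 4 = 29.2/4 = 7.3

S is symmetric (S[j,i] = S[i,j]). Assembling:

S = [[4.3, -3.55],
 [-3.55, 7.3]]


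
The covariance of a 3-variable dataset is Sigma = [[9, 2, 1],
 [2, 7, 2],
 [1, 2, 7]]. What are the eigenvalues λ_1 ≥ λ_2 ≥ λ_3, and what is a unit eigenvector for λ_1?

Step 1 — characteristic polynomial p(λ) = det(λI - Sigma) = λ³ - tr·λ² + c_1·λ - det, where tr = trace, c_1 = sum of the principal 2×2 minors, det = det(Sigma):
  tr = 9 + 7 + 7 = 23,
  c_1 = (9·7 - (2)²) + (9·7 - (1)²) + (7·7 - (2)²) = 59 + 62 + 45 = 166,
  det = 9·(7·7 - (2)²) - (2)·((2)·7 - (2)·(1)) + (1)·((2)·(2) - 7·(1)) = 9·(45) - (2)·(12) + (1)·(-3) = 378.
  So p(λ) = λ³ - 23λ² + 166λ - 378.
Step 2 — look for an integer root (rational root theorem: any rational root is an integer divisor of 378). Testing λ = 7:
  p(7) = 343 - 1127 + 1162 - 378 = 0  ✓
  Dividing out (λ - 7): p(λ) = (λ - 7)(λ² - 16λ + 54).
Step 3 — remaining eigenvalues from the quadratic λ² - 16λ + 54 = 0:
  Δ = 16² - 4·54 = 256 - 216 = 40,  λ = (16 ± √40)/2 = (16 ± 6.3246)/2 ≈ 11.1623 or 4.8377.
  Sorted: λ_1 = 11.1623,  λ_2 = 7,  λ_3 = 4.8377  (check: sum = 23 = tr ✓).

Step 4 — unit eigenvector for λ_1 ≈ 11.1623: v spans the null space of (Sigma - λ_1 I), whose rows are
  r_1 = (-2.1623, 2, 1),  r_2 = (2, -4.1623, 2),  r_3 = (1, 2, -4.1623).
  v is orthogonal to every row, so take v ∝ r_1 × r_2 = ((2)·(2) - (1)·(-4.1623), (1)·(2) - (-2.1623)·(2), (-2.1623)·(-4.1623) - (2)·(2)) ≈ (8.1623, 6.3246, 5).
  Let u = (8.1623, 6.3246, 5).
  ||u|| = √((8.1623)² + (6.3246)² + (5)²) = √(131.6228) ≈ 11.4727,  v_1 = u/||u|| ≈ (0.7115, 0.5513, 0.4358) (||v_1|| = 1).

λ_1 = 11.1623,  λ_2 = 7,  λ_3 = 4.8377;  v_1 ≈ (0.7115, 0.5513, 0.4358)


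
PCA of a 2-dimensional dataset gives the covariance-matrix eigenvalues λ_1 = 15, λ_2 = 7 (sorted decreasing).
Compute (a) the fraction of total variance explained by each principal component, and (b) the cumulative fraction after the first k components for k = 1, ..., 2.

Step 1 — total variance = trace(Sigma) = Σ λ_i = 15 + 7 = 22.

Step 2 — fraction explained by component i = λ_i / Σ λ:
  PC1: 15/22 = 0.6818
  PC2: 7/22 = 0.3182

Step 3 — cumulative fraction after k components = (λ_1 + ... + λ_k) / Σ λ:
  k = 1: 15/22 = 0.6818
  k = 2: (15 + 7)/22 = 22/22 = 1

Summary (fraction, with percent):

explained: PC1 0.6818 (68.18%), PC2 0.3182 (31.82%);  cumulative: 0.6818, 1


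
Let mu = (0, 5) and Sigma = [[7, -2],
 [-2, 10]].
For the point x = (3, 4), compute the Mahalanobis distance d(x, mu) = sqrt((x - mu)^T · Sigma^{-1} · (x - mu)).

Step 1 — centre the observation: (x - mu) = (3, -1).

Step 2 — invert Sigma. det(Sigma) = 7·10 - (-2)² = 66.
  Sigma^{-1} = (1/det) · [[d, -b], [-b, a]] = [[0.1515, 0.0303],
 [0.0303, 0.1061]].

Step 3 — form the quadratic (x - mu)^T · Sigma^{-1} · (x - mu):
  Sigma^{-1} · (x - mu) = (0.4242, -0.0152).
  (x - mu)^T · [Sigma^{-1} · (x - mu)] = (3)·(0.4242) + (-1)·(-0.0152) = 1.2879.

Step 4 — take square root: d = √(1.2879) ≈ 1.1348.

d(x, mu) = √(1.2879) ≈ 1.1348


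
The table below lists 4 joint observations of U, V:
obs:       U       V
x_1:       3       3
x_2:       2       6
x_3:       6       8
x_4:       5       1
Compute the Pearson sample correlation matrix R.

Step 1 — column means:
  mean(U) = (3 + 2 + 6 + 5) / 4 = 16/4 = 4
  mean(V) = (3 + 6 + 8 + 1) / 4 = 18/4 = 4.5

Step 2 — sample variances and covariances s[i,j] = (1/(n-1)) · Σ_k (x_{k,i} - mean_i) · (x_{k,j} - mean_j), with n-1 = 3:
  s[U,U] = ((-1)·(-1) + (-2)·(-2) + (2)·(2) + (1)·(1)) / 3 = 10/3 = 3.3333
  s[U,V] = ((-1)·(-1.5) + (-2)·(1.5) + (2)·(3.5) + (1)·(-3.5)) / 3 = 2/3 = 0.6667
  s[V,V] = ((-1.5)·(-1.5) + (1.5)·(1.5) + (3.5)·(3.5) + (-3.5)·(-3.5)) / 3 = 29/3 = 9.6667
  Sample standard deviations s_i = √(s[i,i]):
  s(U) = √(3.3333) = 1.8257
  s(V) = √(9.6667) = 3.1091

Step 3 — r_{ij} = s_{ij} / (s_i · s_j):
  r[U,U] = 1 (diagonal).
  r[U,V] = 0.6667 / (1.8257 · 3.1091) = 0.6667 / 5.6765 = 0.1174
  r[V,V] = 1 (diagonal).

R is symmetric with unit diagonal. Assembling:

R = [[1, 0.1174],
 [0.1174, 1]]


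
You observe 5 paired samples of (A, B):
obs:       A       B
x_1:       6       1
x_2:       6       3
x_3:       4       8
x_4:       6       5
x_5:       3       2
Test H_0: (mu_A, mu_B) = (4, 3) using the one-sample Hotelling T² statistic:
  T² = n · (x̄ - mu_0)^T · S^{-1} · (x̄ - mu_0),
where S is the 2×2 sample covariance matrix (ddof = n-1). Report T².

Step 1 — sample mean vector:
  mean(A) = (6 + 6 + 4 + 6 + 3) / 5 = 25/5 = 5
  mean(B) = (1 + 3 + 8 + 5 + 2) / 5 = 19/5 = 3.8
  x̄ = (5, 3.8),  deviation x̄ - mu_0 = (5, 3.8) - (4, 3) = (1, 0.8).

Step 2 — sample covariance matrix, S[i,j] = (1/(n-1)) · Σ_k (x_{k,i} - mean_i) · (x_{k,j} - mean_j), divisor n-1 = 4:
  S[A,A] = ((1)·(1) + (1)·(1) + (-1)·(-1) + (1)·(1) + (-2)·(-2)) / 4 = 8/4 = 2
  S[A,B] = ((1)·(-2.8) + (1)·(-0.8) + (-1)·(4.2) + (1)·(1.2) + (-2)·(-1.8)) / 4 = -3/4 = -0.75
  S[B,B] = ((-2.8)·(-2.8) + (-0.8)·(-0.8) + (4.2)·(4.2) + (1.2)·(1.2) + (-1.8)·(-1.8)) / 4 = 30.8/4 = 7.7
  S = [[2, -0.75],
 [-0.75, 7.7]].

Step 3 — invert S. det(S) = 2·7.7 - (-0.75)² = 14.8375.
  S^{-1} = (1/det) · [[d, -b], [-b, a]] = [[0.519, 0.0505],
 [0.0505, 0.1348]].

Step 4 — quadratic form (x̄ - mu_0)^T · S^{-1} · (x̄ - mu_0):
  S^{-1} · (x̄ - mu_0) = (0.5594, 0.1584),
  (x̄ - mu_0)^T · [...] = (1)·(0.5594) + (0.8)·(0.1584) = 0.6861.

Step 5 — scale by n: T² = 5 · 0.6861 = 3.4305.

T² ≈ 3.4305


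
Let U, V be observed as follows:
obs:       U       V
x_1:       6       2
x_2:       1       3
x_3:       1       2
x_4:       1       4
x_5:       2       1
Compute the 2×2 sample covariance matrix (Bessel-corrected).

Step 1 — column means:
  mean(U) = (6 + 1 + 1 + 1 + 2) / 5 = 11/5 = 2.2
  mean(V) = (2 + 3 + 2 + 4 + 1) / 5 = 12/5 = 2.4

Step 2 — sample covariance S[i,j] = (1/(n-1)) · Σ_k (x_{k,i} - mean_i) · (x_{k,j} - mean_j), with n-1 = 4.
  S[U,U] = ((3.8)·(3.8) + (-1.2)·(-1.2) + (-1.2)·(-1.2) + (-1.2)·(-1.2) + (-0.2)·(-0.2)) / 4 = 18.8/4 = 4.7
  S[U,V] = ((3.8)·(-0.4) + (-1.2)·(0.6) + (-1.2)·(-0.4) + (-1.2)·(1.6) + (-0.2)·(-1.4)) / 4 = -3.4/4 = -0.85
  S[V,V] = ((-0.4)·(-0.4) + (0.6)·(0.6) + (-0.4)·(-0.4) + (1.6)·(1.6) + (-1.4)·(-1.4)) / 4 = 5.2/4 = 1.3

S is symmetric (S[j,i] = S[i,j]). Assembling:

S = [[4.7, -0.85],
 [-0.85, 1.3]]


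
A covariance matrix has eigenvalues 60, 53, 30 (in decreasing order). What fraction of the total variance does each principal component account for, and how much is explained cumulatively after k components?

Step 1 — total variance = trace(Sigma) = Σ λ_i = 60 + 53 + 30 = 143.

Step 2 — fraction explained by component i = λ_i / Σ λ:
  PC1: 60/143 = 0.4196
  PC2: 53/143 = 0.3706
  PC3: 30/143 = 0.2098

Step 3 — cumulative fraction after k components = (λ_1 + ... + λ_k) / Σ λ:
  k = 1: 60/143 = 0.4196
  k = 2: (60 + 53)/143 = 113/143 = 0.7902
  k = 3: (60 + 53 + 30)/143 = 143/143 = 1

Summary (fraction, with percent):

explained: PC1 0.4196 (41.96%), PC2 0.3706 (37.06%), PC3 0.2098 (20.98%);  cumulative: 0.4196, 0.7902, 1


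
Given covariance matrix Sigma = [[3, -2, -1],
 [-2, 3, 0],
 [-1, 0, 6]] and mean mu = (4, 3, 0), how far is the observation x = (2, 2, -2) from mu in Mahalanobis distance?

Step 1 — centre the observation: (x - mu) = (-2, -1, -2).

Step 2 — invert Sigma (cofactor / det for 3×3, or solve directly):
  Sigma^{-1} = [[0.6667, 0.4444, 0.1111],
 [0.4444, 0.6296, 0.0741],
 [0.1111, 0.0741, 0.1852]].

Step 3 — form the quadratic (x - mu)^T · Sigma^{-1} · (x - mu):
  Sigma^{-1} · (x - mu) = (-2, -1.6667, -0.6667).
  (x - mu)^T · [Sigma^{-1} · (x - mu)] = (-2)·(-2) + (-1)·(-1.6667) + (-2)·(-0.6667) = 7.

Step 4 — take square root: d = √(7) ≈ 2.6458.

d(x, mu) = √(7) ≈ 2.6458


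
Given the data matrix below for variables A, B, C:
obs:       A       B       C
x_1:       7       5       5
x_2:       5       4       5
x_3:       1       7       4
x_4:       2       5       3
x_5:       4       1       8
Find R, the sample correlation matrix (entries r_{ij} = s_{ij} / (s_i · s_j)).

Step 1 — column means:
  mean(A) = (7 + 5 + 1 + 2 + 4) / 5 = 19/5 = 3.8
  mean(B) = (5 + 4 + 7 + 5 + 1) / 5 = 22/5 = 4.4
  mean(C) = (5 + 5 + 4 + 3 + 8) / 5 = 25/5 = 5

Step 2 — sample variances and covariances s[i,j] = (1/(n-1)) · Σ_k (x_{k,i} - mean_i) · (x_{k,j} - mean_j), with n-1 = 4:
  s[A,A] = ((3.2)·(3.2) + (1.2)·(1.2) + (-2.8)·(-2.8) + (-1.8)·(-1.8) + (0.2)·(0.2)) / 4 = 22.8/4 = 5.7
  s[A,B] = ((3.2)·(0.6) + (1.2)·(-0.4) + (-2.8)·(2.6) + (-1.8)·(0.6) + (0.2)·(-3.4)) / 4 = -7.6/4 = -1.9
  s[A,C] = ((3.2)·(0) + (1.2)·(0) + (-2.8)·(-1) + (-1.8)·(-2) + (0.2)·(3)) / 4 = 7/4 = 1.75
  s[B,B] = ((0.6)·(0.6) + (-0.4)·(-0.4) + (2.6)·(2.6) + (0.6)·(0.6) + (-3.4)·(-3.4)) / 4 = 19.2/4 = 4.8
  s[B,C] = ((0.6)·(0) + (-0.4)·(0) + (2.6)·(-1) + (0.6)·(-2) + (-3.4)·(3)) / 4 = -14/4 = -3.5
  s[C,C] = ((0)·(0) + (0)·(0) + (-1)·(-1) + (-2)·(-2) + (3)·(3)) / 4 = 14/4 = 3.5
  Sample standard deviations s_i = √(s[i,i]):
  s(A) = √(5.7) = 2.3875
  s(B) = √(4.8) = 2.1909
  s(C) = √(3.5) = 1.8708

Step 3 — r_{ij} = s_{ij} / (s_i · s_j):
  r[A,A] = 1 (diagonal).
  r[A,B] = -1.9 / (2.3875 · 2.1909) = -1.9 / 5.2307 = -0.3632
  r[A,C] = 1.75 / (2.3875 · 1.8708) = 1.75 / 4.4665 = 0.3918
  r[B,B] = 1 (diagonal).
  r[B,C] = -3.5 / (2.1909 · 1.8708) = -3.5 / 4.0988 = -0.8539
  r[C,C] = 1 (diagonal).

R is symmetric with unit diagonal. Assembling:

R = [[1, -0.3632, 0.3918],
 [-0.3632, 1, -0.8539],
 [0.3918, -0.8539, 1]]


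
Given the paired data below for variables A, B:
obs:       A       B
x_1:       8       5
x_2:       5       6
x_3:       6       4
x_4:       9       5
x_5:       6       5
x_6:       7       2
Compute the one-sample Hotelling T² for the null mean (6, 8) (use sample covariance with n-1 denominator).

Step 1 — sample mean vector:
  mean(A) = (8 + 5 + 6 + 9 + 6 + 7) / 6 = 41/6 = 6.8333
  mean(B) = (5 + 6 + 4 + 5 + 5 + 2) / 6 = 27/6 = 4.5
  x̄ = (6.8333, 4.5),  deviation x̄ - mu_0 = (6.8333, 4.5) - (6, 8) = (0.8333, -3.5).

Step 2 — sample covariance matrix, S[i,j] = (1/(n-1)) · Σ_k (x_{k,i} - mean_i) · (x_{k,j} - mean_j), divisor n-1 = 5:
  S[A,A] = ((1.1667)·(1.1667) + (-1.8333)·(-1.8333) + (-0.8333)·(-0.8333) + (2.1667)·(2.1667) + (-0.8333)·(-0.8333) + (0.1667)·(0.1667)) / 5 = 10.8333/5 = 2.1667
  S[A,B] = ((1.1667)·(0.5) + (-1.8333)·(1.5) + (-0.8333)·(-0.5) + (2.1667)·(0.5) + (-0.8333)·(0.5) + (0.1667)·(-2.5)) / 5 = -1.5/5 = -0.3
  S[B,B] = ((0.5)·(0.5) + (1.5)·(1.5) + (-0.5)·(-0.5) + (0.5)·(0.5) + (0.5)·(0.5) + (-2.5)·(-2.5)) / 5 = 9.5/5 = 1.9
  S = [[2.1667, -0.3],
 [-0.3, 1.9]].

Step 3 — invert S. det(S) = 2.1667·1.9 - (-0.3)² = 4.0267.
  S^{-1} = (1/det) · [[d, -b], [-b, a]] = [[0.4719, 0.0745],
 [0.0745, 0.5381]].

Step 4 — quadratic form (x̄ - mu_0)^T · S^{-1} · (x̄ - mu_0):
  S^{-1} · (x̄ - mu_0) = (0.1325, -1.8212),
  (x̄ - mu_0)^T · [...] = (0.8333)·(0.1325) + (-3.5)·(-1.8212) = 6.4845.

Step 5 — scale by n: T² = 6 · 6.4845 = 38.9073.

T² ≈ 38.9073


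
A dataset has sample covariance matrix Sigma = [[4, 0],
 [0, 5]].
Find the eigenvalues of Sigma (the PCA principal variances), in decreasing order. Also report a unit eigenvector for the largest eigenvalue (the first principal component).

Step 1 — characteristic polynomial of 2×2 Sigma:
  det(Sigma - λI) = λ² - trace · λ + det = 0.
  trace = 4 + 5 = 9, det = 4·5 - (0)² = 20.
Step 2 — discriminant:
  Δ = trace² - 4·det = 81 - 80 = 1.
Step 3 — eigenvalues:
  λ = (trace ± √Δ)/2 = (9 ± 1)/2,
  λ_1 = 5,  λ_2 = 4.

Step 4 — unit eigenvector for λ_1: Sigma is diagonal, so its eigenvectors are the coordinate axes. λ_1 = 5 is the diagonal entry on the second coordinate axis, hence
  v_1 = (0, 1) (||v_1|| = 1).

λ_1 = 5,  λ_2 = 4;  v_1 ≈ (0, 1)


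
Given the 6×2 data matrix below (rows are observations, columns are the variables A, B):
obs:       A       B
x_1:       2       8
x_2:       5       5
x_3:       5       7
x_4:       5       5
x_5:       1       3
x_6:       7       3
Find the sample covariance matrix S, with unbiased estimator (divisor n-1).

Step 1 — column means:
  mean(A) = (2 + 5 + 5 + 5 + 1 + 7) / 6 = 25/6 = 4.1667
  mean(B) = (8 + 5 + 7 + 5 + 3 + 3) / 6 = 31/6 = 5.1667

Step 2 — sample covariance S[i,j] = (1/(n-1)) · Σ_k (x_{k,i} - mean_i) · (x_{k,j} - mean_j), with n-1 = 5.
  S[A,A] = ((-2.1667)·(-2.1667) + (0.8333)·(0.8333) + (0.8333)·(0.8333) + (0.8333)·(0.8333) + (-3.1667)·(-3.1667) + (2.8333)·(2.8333)) / 5 = 24.8333/5 = 4.9667
  S[A,B] = ((-2.1667)·(2.8333) + (0.8333)·(-0.1667) + (0.8333)·(1.8333) + (0.8333)·(-0.1667) + (-3.1667)·(-2.1667) + (2.8333)·(-2.1667)) / 5 = -4.1667/5 = -0.8333
  S[B,B] = ((2.8333)·(2.8333) + (-0.1667)·(-0.1667) + (1.8333)·(1.8333) + (-0.1667)·(-0.1667) + (-2.1667)·(-2.1667) + (-2.1667)·(-2.1667)) / 5 = 20.8333/5 = 4.1667

S is symmetric (S[j,i] = S[i,j]). Assembling:

S = [[4.9667, -0.8333],
 [-0.8333, 4.1667]]


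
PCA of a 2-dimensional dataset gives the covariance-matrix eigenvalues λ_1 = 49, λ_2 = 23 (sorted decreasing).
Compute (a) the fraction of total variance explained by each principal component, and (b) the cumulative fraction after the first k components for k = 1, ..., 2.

Step 1 — total variance = trace(Sigma) = Σ λ_i = 49 + 23 = 72.

Step 2 — fraction explained by component i = λ_i / Σ λ:
  PC1: 49/72 = 0.6806
  PC2: 23/72 = 0.3194

Step 3 — cumulative fraction after k components = (λ_1 + ... + λ_k) / Σ λ:
  k = 1: 49/72 = 0.6806
  k = 2: (49 + 23)/72 = 72/72 = 1

Summary (fraction, with percent):

explained: PC1 0.6806 (68.06%), PC2 0.3194 (31.94%);  cumulative: 0.6806, 1


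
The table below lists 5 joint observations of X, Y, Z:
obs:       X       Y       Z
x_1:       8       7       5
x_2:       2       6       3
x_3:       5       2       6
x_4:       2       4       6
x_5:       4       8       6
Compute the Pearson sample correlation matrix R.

Step 1 — column means:
  mean(X) = (8 + 2 + 5 + 2 + 4) / 5 = 21/5 = 4.2
  mean(Y) = (7 + 6 + 2 + 4 + 8) / 5 = 27/5 = 5.4
  mean(Z) = (5 + 3 + 6 + 6 + 6) / 5 = 26/5 = 5.2

Step 2 — sample variances and covariances s[i,j] = (1/(n-1)) · Σ_k (x_{k,i} - mean_i) · (x_{k,j} - mean_j), with n-1 = 4:
  s[X,X] = ((3.8)·(3.8) + (-2.2)·(-2.2) + (0.8)·(0.8) + (-2.2)·(-2.2) + (-0.2)·(-0.2)) / 4 = 24.8/4 = 6.2
  s[X,Y] = ((3.8)·(1.6) + (-2.2)·(0.6) + (0.8)·(-3.4) + (-2.2)·(-1.4) + (-0.2)·(2.6)) / 4 = 4.6/4 = 1.15
  s[X,Z] = ((3.8)·(-0.2) + (-2.2)·(-2.2) + (0.8)·(0.8) + (-2.2)·(0.8) + (-0.2)·(0.8)) / 4 = 2.8/4 = 0.7
  s[Y,Y] = ((1.6)·(1.6) + (0.6)·(0.6) + (-3.4)·(-3.4) + (-1.4)·(-1.4) + (2.6)·(2.6)) / 4 = 23.2/4 = 5.8
  s[Y,Z] = ((1.6)·(-0.2) + (0.6)·(-2.2) + (-3.4)·(0.8) + (-1.4)·(0.8) + (2.6)·(0.8)) / 4 = -3.4/4 = -0.85
  s[Z,Z] = ((-0.2)·(-0.2) + (-2.2)·(-2.2) + (0.8)·(0.8) + (0.8)·(0.8) + (0.8)·(0.8)) / 4 = 6.8/4 = 1.7
  Sample standard deviations s_i = √(s[i,i]):
  s(X) = √(6.2) = 2.49
  s(Y) = √(5.8) = 2.4083
  s(Z) = √(1.7) = 1.3038

Step 3 — r_{ij} = s_{ij} / (s_i · s_j):
  r[X,X] = 1 (diagonal).
  r[X,Y] = 1.15 / (2.49 · 2.4083) = 1.15 / 5.9967 = 0.1918
  r[X,Z] = 0.7 / (2.49 · 1.3038) = 0.7 / 3.2465 = 0.2156
  r[Y,Y] = 1 (diagonal).
  r[Y,Z] = -0.85 / (2.4083 · 1.3038) = -0.85 / 3.1401 = -0.2707
  r[Z,Z] = 1 (diagonal).

R is symmetric with unit diagonal. Assembling:

R = [[1, 0.1918, 0.2156],
 [0.1918, 1, -0.2707],
 [0.2156, -0.2707, 1]]


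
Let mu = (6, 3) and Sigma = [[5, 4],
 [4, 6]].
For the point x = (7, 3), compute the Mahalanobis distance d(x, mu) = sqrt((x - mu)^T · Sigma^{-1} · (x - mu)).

Step 1 — centre the observation: (x - mu) = (1, 0).

Step 2 — invert Sigma. det(Sigma) = 5·6 - (4)² = 14.
  Sigma^{-1} = (1/det) · [[d, -b], [-b, a]] = [[0.4286, -0.2857],
 [-0.2857, 0.3571]].

Step 3 — form the quadratic (x - mu)^T · Sigma^{-1} · (x - mu):
  Sigma^{-1} · (x - mu) = (0.4286, -0.2857).
  (x - mu)^T · [Sigma^{-1} · (x - mu)] = (1)·(0.4286) + (0)·(-0.2857) = 0.4286.

Step 4 — take square root: d = √(0.4286) ≈ 0.6547.

d(x, mu) = √(0.4286) ≈ 0.6547


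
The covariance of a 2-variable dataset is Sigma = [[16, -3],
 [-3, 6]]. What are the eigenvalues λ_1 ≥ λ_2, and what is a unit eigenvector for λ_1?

Step 1 — characteristic polynomial of 2×2 Sigma:
  det(Sigma - λI) = λ² - trace · λ + det = 0.
  trace = 16 + 6 = 22, det = 16·6 - (-3)² = 87.
Step 2 — discriminant:
  Δ = trace² - 4·det = 484 - 348 = 136.
Step 3 — eigenvalues:
  λ = (trace ± √Δ)/2 = (22 ± 11.6619)/2,
  λ_1 = 16.831,  λ_2 = 5.169.

Step 4 — unit eigenvector for λ_1: solve (Sigma - λ_1 I)v = 0. First row:
  (16 - 16.831)·v_x + (-3)·v_y = 0, i.e. (-0.831)·v_x + (-3)·v_y = 0,
  so v ∝ (b, λ_1 - a) = (-3, 0.831); multiply by -1 so the first entry is positive: u = (3, -0.831).
  ||u|| = √((3)² + (-0.831)²) = √(9.6905) ≈ 3.113,
  v_1 = u/||u|| ≈ (0.9637, -0.2669) (||v_1|| = 1).

λ_1 = 16.831,  λ_2 = 5.169;  v_1 ≈ (0.9637, -0.2669)


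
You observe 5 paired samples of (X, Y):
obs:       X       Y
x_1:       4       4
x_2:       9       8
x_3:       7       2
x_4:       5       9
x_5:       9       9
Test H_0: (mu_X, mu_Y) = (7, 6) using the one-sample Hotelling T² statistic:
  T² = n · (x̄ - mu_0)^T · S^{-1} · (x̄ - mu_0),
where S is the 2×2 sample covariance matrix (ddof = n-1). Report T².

Step 1 — sample mean vector:
  mean(X) = (4 + 9 + 7 + 5 + 9) / 5 = 34/5 = 6.8
  mean(Y) = (4 + 8 + 2 + 9 + 9) / 5 = 32/5 = 6.4
  x̄ = (6.8, 6.4),  deviation x̄ - mu_0 = (6.8, 6.4) - (7, 6) = (-0.2, 0.4).

Step 2 — sample covariance matrix, S[i,j] = (1/(n-1)) · Σ_k (x_{k,i} - mean_i) · (x_{k,j} - mean_j), divisor n-1 = 4:
  S[X,X] = ((-2.8)·(-2.8) + (2.2)·(2.2) + (0.2)·(0.2) + (-1.8)·(-1.8) + (2.2)·(2.2)) / 4 = 20.8/4 = 5.2
  S[X,Y] = ((-2.8)·(-2.4) + (2.2)·(1.6) + (0.2)·(-4.4) + (-1.8)·(2.6) + (2.2)·(2.6)) / 4 = 10.4/4 = 2.6
  S[Y,Y] = ((-2.4)·(-2.4) + (1.6)·(1.6) + (-4.4)·(-4.4) + (2.6)·(2.6) + (2.6)·(2.6)) / 4 = 41.2/4 = 10.3
  S = [[5.2, 2.6],
 [2.6, 10.3]].

Step 3 — invert S. det(S) = 5.2·10.3 - (2.6)² = 46.8.
  S^{-1} = (1/det) · [[d, -b], [-b, a]] = [[0.2201, -0.0556],
 [-0.0556, 0.1111]].

Step 4 — quadratic form (x̄ - mu_0)^T · S^{-1} · (x̄ - mu_0):
  S^{-1} · (x̄ - mu_0) = (-0.0662, 0.0556),
  (x̄ - mu_0)^T · [...] = (-0.2)·(-0.0662) + (0.4)·(0.0556) = 0.0355.

Step 5 — scale by n: T² = 5 · 0.0355 = 0.1774.

T² ≈ 0.1774


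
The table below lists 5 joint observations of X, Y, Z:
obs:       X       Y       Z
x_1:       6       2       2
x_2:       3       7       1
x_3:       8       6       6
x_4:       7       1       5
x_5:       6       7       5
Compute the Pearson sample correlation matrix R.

Step 1 — column means:
  mean(X) = (6 + 3 + 8 + 7 + 6) / 5 = 30/5 = 6
  mean(Y) = (2 + 7 + 6 + 1 + 7) / 5 = 23/5 = 4.6
  mean(Z) = (2 + 1 + 6 + 5 + 5) / 5 = 19/5 = 3.8

Step 2 — sample variances and covariances s[i,j] = (1/(n-1)) · Σ_k (x_{k,i} - mean_i) · (x_{k,j} - mean_j), with n-1 = 4:
  s[X,X] = ((0)·(0) + (-3)·(-3) + (2)·(2) + (1)·(1) + (0)·(0)) / 4 = 14/4 = 3.5
  s[X,Y] = ((0)·(-2.6) + (-3)·(2.4) + (2)·(1.4) + (1)·(-3.6) + (0)·(2.4)) / 4 = -8/4 = -2
  s[X,Z] = ((0)·(-1.8) + (-3)·(-2.8) + (2)·(2.2) + (1)·(1.2) + (0)·(1.2)) / 4 = 14/4 = 3.5
  s[Y,Y] = ((-2.6)·(-2.6) + (2.4)·(2.4) + (1.4)·(1.4) + (-3.6)·(-3.6) + (2.4)·(2.4)) / 4 = 33.2/4 = 8.3
  s[Y,Z] = ((-2.6)·(-1.8) + (2.4)·(-2.8) + (1.4)·(2.2) + (-3.6)·(1.2) + (2.4)·(1.2)) / 4 = -0.4/4 = -0.1
  s[Z,Z] = ((-1.8)·(-1.8) + (-2.8)·(-2.8) + (2.2)·(2.2) + (1.2)·(1.2) + (1.2)·(1.2)) / 4 = 18.8/4 = 4.7
  Sample standard deviations s_i = √(s[i,i]):
  s(X) = √(3.5) = 1.8708
  s(Y) = √(8.3) = 2.881
  s(Z) = √(4.7) = 2.1679

Step 3 — r_{ij} = s_{ij} / (s_i · s_j):
  r[X,X] = 1 (diagonal).
  r[X,Y] = -2 / (1.8708 · 2.881) = -2 / 5.3898 = -0.3711
  r[X,Z] = 3.5 / (1.8708 · 2.1679) = 3.5 / 4.0559 = 0.8629
  r[Y,Y] = 1 (diagonal).
  r[Y,Z] = -0.1 / (2.881 · 2.1679) = -0.1 / 6.2458 = -0.016
  r[Z,Z] = 1 (diagonal).

R is symmetric with unit diagonal. Assembling:

R = [[1, -0.3711, 0.8629],
 [-0.3711, 1, -0.016],
 [0.8629, -0.016, 1]]


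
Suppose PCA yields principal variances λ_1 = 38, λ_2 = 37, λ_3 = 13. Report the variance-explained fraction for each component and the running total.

Step 1 — total variance = trace(Sigma) = Σ λ_i = 38 + 37 + 13 = 88.

Step 2 — fraction explained by component i = λ_i / Σ λ:
  PC1: 38/88 = 0.4318
  PC2: 37/88 = 0.4205
  PC3: 13/88 = 0.1477

Step 3 — cumulative fraction after k components = (λ_1 + ... + λ_k) / Σ λ:
  k = 1: 38/88 = 0.4318
  k = 2: (38 + 37)/88 = 75/88 = 0.8523
  k = 3: (38 + 37 + 13)/88 = 88/88 = 1

Summary (fraction, with percent):

explained: PC1 0.4318 (43.18%), PC2 0.4205 (42.05%), PC3 0.1477 (14.77%);  cumulative: 0.4318, 0.8523, 1


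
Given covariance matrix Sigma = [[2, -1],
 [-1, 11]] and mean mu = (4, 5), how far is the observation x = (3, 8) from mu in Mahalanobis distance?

Step 1 — centre the observation: (x - mu) = (-1, 3).

Step 2 — invert Sigma. det(Sigma) = 2·11 - (-1)² = 21.
  Sigma^{-1} = (1/det) · [[d, -b], [-b, a]] = [[0.5238, 0.0476],
 [0.0476, 0.0952]].

Step 3 — form the quadratic (x - mu)^T · Sigma^{-1} · (x - mu):
  Sigma^{-1} · (x - mu) = (-0.381, 0.2381).
  (x - mu)^T · [Sigma^{-1} · (x - mu)] = (-1)·(-0.381) + (3)·(0.2381) = 1.0952.

Step 4 — take square root: d = √(1.0952) ≈ 1.0465.

d(x, mu) = √(1.0952) ≈ 1.0465


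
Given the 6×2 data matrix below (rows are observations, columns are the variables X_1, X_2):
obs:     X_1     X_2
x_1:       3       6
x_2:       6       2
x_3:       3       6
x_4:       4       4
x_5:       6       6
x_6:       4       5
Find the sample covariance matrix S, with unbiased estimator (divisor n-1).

Step 1 — column means:
  mean(X_1) = (3 + 6 + 3 + 4 + 6 + 4) / 6 = 26/6 = 4.3333
  mean(X_2) = (6 + 2 + 6 + 4 + 6 + 5) / 6 = 29/6 = 4.8333

Step 2 — sample covariance S[i,j] = (1/(n-1)) · Σ_k (x_{k,i} - mean_i) · (x_{k,j} - mean_j), with n-1 = 5.
  S[X_1,X_1] = ((-1.3333)·(-1.3333) + (1.6667)·(1.6667) + (-1.3333)·(-1.3333) + (-0.3333)·(-0.3333) + (1.6667)·(1.6667) + (-0.3333)·(-0.3333)) / 5 = 9.3333/5 = 1.8667
  S[X_1,X_2] = ((-1.3333)·(1.1667) + (1.6667)·(-2.8333) + (-1.3333)·(1.1667) + (-0.3333)·(-0.8333) + (1.6667)·(1.1667) + (-0.3333)·(0.1667)) / 5 = -5.6667/5 = -1.1333
  S[X_2,X_2] = ((1.1667)·(1.1667) + (-2.8333)·(-2.8333) + (1.1667)·(1.1667) + (-0.8333)·(-0.8333) + (1.1667)·(1.1667) + (0.1667)·(0.1667)) / 5 = 12.8333/5 = 2.5667

S is symmetric (S[j,i] = S[i,j]). Assembling:

S = [[1.8667, -1.1333],
 [-1.1333, 2.5667]]


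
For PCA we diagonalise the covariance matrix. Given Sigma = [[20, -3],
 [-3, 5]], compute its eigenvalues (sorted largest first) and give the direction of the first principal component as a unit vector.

Step 1 — characteristic polynomial of 2×2 Sigma:
  det(Sigma - λI) = λ² - trace · λ + det = 0.
  trace = 20 + 5 = 25, det = 20·5 - (-3)² = 91.
Step 2 — discriminant:
  Δ = trace² - 4·det = 625 - 364 = 261.
Step 3 — eigenvalues:
  λ = (trace ± √Δ)/2 = (25 ± 16.1555)/2,
  λ_1 = 20.5777,  λ_2 = 4.4223.

Step 4 — unit eigenvector for λ_1: solve (Sigma - λ_1 I)v = 0. First row:
  (20 - 20.5777)·v_x + (-3)·v_y = 0, i.e. (-0.5777)·v_x + (-3)·v_y = 0,
  so v ∝ (b, λ_1 - a) = (-3, 0.5777); multiply by -1 so the first entry is positive: u = (3, -0.5777).
  ||u|| = √((3)² + (-0.5777)²) = √(9.3338) ≈ 3.0551,
  v_1 = u/||u|| ≈ (0.982, -0.1891) (||v_1|| = 1).

λ_1 = 20.5777,  λ_2 = 4.4223;  v_1 ≈ (0.982, -0.1891)


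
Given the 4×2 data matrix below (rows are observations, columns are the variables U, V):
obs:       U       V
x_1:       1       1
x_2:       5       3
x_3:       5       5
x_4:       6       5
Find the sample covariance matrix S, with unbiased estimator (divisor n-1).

Step 1 — column means:
  mean(U) = (1 + 5 + 5 + 6) / 4 = 17/4 = 4.25
  mean(V) = (1 + 3 + 5 + 5) / 4 = 14/4 = 3.5

Step 2 — sample covariance S[i,j] = (1/(n-1)) · Σ_k (x_{k,i} - mean_i) · (x_{k,j} - mean_j), with n-1 = 3.
  S[U,U] = ((-3.25)·(-3.25) + (0.75)·(0.75) + (0.75)·(0.75) + (1.75)·(1.75)) / 3 = 14.75/3 = 4.9167
  S[U,V] = ((-3.25)·(-2.5) + (0.75)·(-0.5) + (0.75)·(1.5) + (1.75)·(1.5)) / 3 = 11.5/3 = 3.8333
  S[V,V] = ((-2.5)·(-2.5) + (-0.5)·(-0.5) + (1.5)·(1.5) + (1.5)·(1.5)) / 3 = 11/3 = 3.6667

S is symmetric (S[j,i] = S[i,j]). Assembling:

S = [[4.9167, 3.8333],
 [3.8333, 3.6667]]
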